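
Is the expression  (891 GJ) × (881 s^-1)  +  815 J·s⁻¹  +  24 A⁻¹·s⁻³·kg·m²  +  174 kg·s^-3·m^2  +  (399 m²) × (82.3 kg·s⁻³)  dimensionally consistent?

In SI base units:
  (891 GJ) × (881 s^-1):  [kg·m²·s⁻²] · [s⁻¹] = kg·m²·s⁻³
  815 J·s⁻¹:  J·s⁻¹ = N·m·s⁻¹ = kg·m²·s⁻³
  24 A⁻¹·s⁻³·kg·m²:  kg·m²·s⁻³·A⁻¹
  174 kg·s^-3·m^2:  kg·m²·s⁻³
  (399 m²) × (82.3 kg·s⁻³):  [m²] · [kg·s⁻³] = kg·m²·s⁻³
The terms do not share a single dimension (kg·m²·s⁻³ vs kg·m²·s⁻³·A⁻¹).

No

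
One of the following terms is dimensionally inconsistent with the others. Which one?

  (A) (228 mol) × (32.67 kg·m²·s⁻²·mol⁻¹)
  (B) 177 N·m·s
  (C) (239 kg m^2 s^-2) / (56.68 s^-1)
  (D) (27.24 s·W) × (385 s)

In SI base units:
  (A) [mol] · [kg·m²·s⁻²·mol⁻¹] = kg·m²·s⁻²
  (B) N·m·s = kg·m·s⁻²·m·s = kg·m²·s⁻¹
  (C) [kg·m²·s⁻²] / [s⁻¹] = kg·m²·s⁻¹
  (D) [kg·m²·s⁻²] · [s] = kg·m²·s⁻¹
All reduce to kg·m²·s⁻¹ except (A), which is kg·m²·s⁻².

(A)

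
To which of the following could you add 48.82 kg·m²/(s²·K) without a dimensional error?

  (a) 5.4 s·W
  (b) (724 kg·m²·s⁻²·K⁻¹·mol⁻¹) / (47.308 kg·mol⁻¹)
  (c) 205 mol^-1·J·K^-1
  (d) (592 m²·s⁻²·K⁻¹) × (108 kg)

(d)

Reference: kg·m²·s⁻²·K⁻¹.
Each option:
  (a) W·s = J·s⁻¹·s = kg·m²·s⁻²
  (b) [kg·m²·s⁻²·K⁻¹·mol⁻¹] / [kg·mol⁻¹] = m²·s⁻²·K⁻¹
  (c) J·mol⁻¹·K⁻¹ = N·m·mol⁻¹·K⁻¹ = kg·m²·s⁻²·K⁻¹·mol⁻¹
  (d) [m²·s⁻²·K⁻¹] · [kg] = kg·m²·s⁻²·K⁻¹  ← same
Only (d) matches kg·m²·s⁻²·K⁻¹.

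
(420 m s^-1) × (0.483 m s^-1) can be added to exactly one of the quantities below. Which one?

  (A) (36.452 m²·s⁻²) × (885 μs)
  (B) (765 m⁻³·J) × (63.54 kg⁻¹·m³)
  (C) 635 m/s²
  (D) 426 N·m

Reference: [m·s⁻¹] · [m·s⁻¹] = m²·s⁻².
Each option:
  (A) [m²·s⁻²] · [s] = m²·s⁻¹
  (B) [kg·m⁻¹·s⁻²] · [kg⁻¹·m³] = m²·s⁻²  ← same
  (C) m·s⁻²
  (D) N·m = kg·m·s⁻²·m = kg·m²·s⁻²
Only (B) matches m²·s⁻².

(B)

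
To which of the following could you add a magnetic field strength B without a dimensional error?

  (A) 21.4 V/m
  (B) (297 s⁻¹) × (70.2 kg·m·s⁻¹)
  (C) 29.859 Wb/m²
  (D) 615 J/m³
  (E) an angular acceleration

Reference: [magnetic field strength B] = kg·s⁻²·A⁻¹.
Each option:
  (A) V·m⁻¹ = J·C⁻¹·m⁻¹ = kg·m·s⁻³·A⁻¹
  (B) [s⁻¹] · [kg·m·s⁻¹] = kg·m·s⁻²
  (C) Wb·m⁻² = V·s·m⁻² = kg·s⁻²·A⁻¹  ← same
  (D) J·m⁻³ = N·m·m⁻³ = kg·m⁻¹·s⁻²
  (E) [angular acceleration] = s⁻²
Only (C) matches kg·s⁻²·A⁻¹.

(C)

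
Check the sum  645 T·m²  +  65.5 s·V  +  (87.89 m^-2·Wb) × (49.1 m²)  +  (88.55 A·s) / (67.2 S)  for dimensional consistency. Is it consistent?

Expand each in SI base units:
  645 T·m²:  T·m² = Wb·m⁻²·m² = kg·m²·s⁻²·A⁻¹
  65.5 s·V:  V·s = J·C⁻¹·s = kg·m²·s⁻²·A⁻¹
  (87.89 m^-2·Wb) × (49.1 m²):  [kg·s⁻²·A⁻¹] · [m²] = kg·m²·s⁻²·A⁻¹
  (88.55 A·s) / (67.2 S):  [s·A] / [kg⁻¹·m⁻²·s³·A²] = kg·m²·s⁻²·A⁻¹
Every term reduces to kg·m²·s⁻²·A⁻¹.

Yes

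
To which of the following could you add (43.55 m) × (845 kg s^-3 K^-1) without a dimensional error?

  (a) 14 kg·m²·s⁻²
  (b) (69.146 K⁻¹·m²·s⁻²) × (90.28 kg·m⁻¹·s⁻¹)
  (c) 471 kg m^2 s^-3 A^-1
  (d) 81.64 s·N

Reference: [m] · [kg·s⁻³·K⁻¹] = kg·m·s⁻³·K⁻¹.
Each option:
  (a) kg·m²·s⁻²
  (b) [m²·s⁻²·K⁻¹] · [kg·m⁻¹·s⁻¹] = kg·m·s⁻³·K⁻¹  ← same
  (c) kg·m²·s⁻³·A⁻¹
  (d) N·s = kg·m·s⁻²·s = kg·m·s⁻¹
Only (b) matches kg·m·s⁻³·K⁻¹.

(b)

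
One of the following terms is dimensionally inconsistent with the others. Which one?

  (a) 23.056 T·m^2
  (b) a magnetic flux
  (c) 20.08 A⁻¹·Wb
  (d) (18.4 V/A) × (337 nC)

Work out the base dimensions of each:
  (a) T·m² = Wb·m⁻²·m² = kg·m²·s⁻²·A⁻¹
  (b) [magnetic flux] = kg·m²·s⁻²·A⁻¹
  (c) Wb·A⁻¹ = V·s·A⁻¹ = kg·m²·s⁻²·A⁻²
  (d) [kg·m²·s⁻³·A⁻²] · [s·A] = kg·m²·s⁻²·A⁻¹
All reduce to kg·m²·s⁻²·A⁻¹ except (c), which is kg·m²·s⁻²·A⁻².

(c)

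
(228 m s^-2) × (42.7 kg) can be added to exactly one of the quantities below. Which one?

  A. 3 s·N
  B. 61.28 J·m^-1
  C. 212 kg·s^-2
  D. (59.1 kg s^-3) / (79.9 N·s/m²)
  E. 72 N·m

Reference: [m·s⁻²] · [kg] = kg·m·s⁻².
Each option:
  A. N·s = kg·m·s⁻²·s = kg·m·s⁻¹
  B. J·m⁻¹ = N·m·m⁻¹ = kg·m·s⁻²  ← same
  C. kg·s⁻²
  D. [kg·s⁻³] / [kg·m⁻¹·s⁻¹] = m·s⁻²
  E. N·m = kg·m·s⁻²·m = kg·m²·s⁻²
Only B. matches kg·m·s⁻².

B.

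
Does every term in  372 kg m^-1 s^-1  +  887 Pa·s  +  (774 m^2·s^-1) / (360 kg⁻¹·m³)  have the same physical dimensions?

Yes

Work out the base dimensions of each:
  372 kg m^-1 s^-1:  kg·m⁻¹·s⁻¹
  887 Pa·s:  Pa·s = N·m⁻²·s = kg·m⁻¹·s⁻¹
  (774 m^2·s^-1) / (360 kg⁻¹·m³):  [m²·s⁻¹] / [kg⁻¹·m³] = kg·m⁻¹·s⁻¹
Every term reduces to kg·m⁻¹·s⁻¹.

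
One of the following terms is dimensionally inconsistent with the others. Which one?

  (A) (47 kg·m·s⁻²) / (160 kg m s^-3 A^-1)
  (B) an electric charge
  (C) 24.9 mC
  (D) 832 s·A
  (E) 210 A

Expand each in SI base units:
  (A) [kg·m·s⁻²] / [kg·m·s⁻³·A⁻¹] = s·A
  (B) [electric charge] = s·A
  (C) C = s·A
  (D) A·s = s·A
  (E) A
All reduce to s·A except (E), which is A.

(E)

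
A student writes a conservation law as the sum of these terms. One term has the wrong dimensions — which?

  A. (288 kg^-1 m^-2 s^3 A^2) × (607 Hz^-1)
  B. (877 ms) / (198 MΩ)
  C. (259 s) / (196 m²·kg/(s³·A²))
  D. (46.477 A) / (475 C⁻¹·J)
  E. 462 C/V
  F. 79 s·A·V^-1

In SI base units:
  A. [kg⁻¹·m⁻²·s³·A²] · [s] = kg⁻¹·m⁻²·s⁴·A²
  B. [s] / [kg·m²·s⁻³·A⁻²] = kg⁻¹·m⁻²·s⁴·A²
  C. [s] / [kg·m²·s⁻³·A⁻²] = kg⁻¹·m⁻²·s⁴·A²
  D. [A] / [kg·m²·s⁻³·A⁻¹] = kg⁻¹·m⁻²·s³·A²
  E. C·V⁻¹ = s·A·(J·C⁻¹)⁻¹ = kg⁻¹·m⁻²·s⁴·A²
  F. A·s·V⁻¹ = A·s·(J·C⁻¹)⁻¹ = kg⁻¹·m⁻²·s⁴·A²
All reduce to kg⁻¹·m⁻²·s⁴·A² except D., which is kg⁻¹·m⁻²·s³·A².

D.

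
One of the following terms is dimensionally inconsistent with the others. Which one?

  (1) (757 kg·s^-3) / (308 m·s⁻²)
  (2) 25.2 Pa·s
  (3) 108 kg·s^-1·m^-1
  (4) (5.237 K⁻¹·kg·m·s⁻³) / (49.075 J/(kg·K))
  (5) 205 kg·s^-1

(5)

Reduce each to base SI dimensions:
  (1) [kg·s⁻³] / [m·s⁻²] = kg·m⁻¹·s⁻¹
  (2) Pa·s = N·m⁻²·s = kg·m⁻¹·s⁻¹
  (3) kg·m⁻¹·s⁻¹
  (4) [kg·m·s⁻³·K⁻¹] / [m²·s⁻²·K⁻¹] = kg·m⁻¹·s⁻¹
  (5) kg·s⁻¹
All reduce to kg·m⁻¹·s⁻¹ except (5), which is kg·s⁻¹.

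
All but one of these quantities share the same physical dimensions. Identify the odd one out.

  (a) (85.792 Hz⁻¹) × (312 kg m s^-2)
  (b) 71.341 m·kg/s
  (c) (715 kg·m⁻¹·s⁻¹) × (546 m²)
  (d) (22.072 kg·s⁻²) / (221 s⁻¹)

(d)

In SI base units:
  (a) [s] · [kg·m·s⁻²] = kg·m·s⁻¹
  (b) kg·m·s⁻¹
  (c) [kg·m⁻¹·s⁻¹] · [m²] = kg·m·s⁻¹
  (d) [kg·s⁻²] / [s⁻¹] = kg·s⁻¹
All reduce to kg·m·s⁻¹ except (d), which is kg·s⁻¹.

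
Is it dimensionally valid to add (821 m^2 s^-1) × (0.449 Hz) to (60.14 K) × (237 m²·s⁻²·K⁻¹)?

Work out the base dimensions of each:
  (821 m^2 s^-1) × (0.449 Hz):  [m²·s⁻¹] · [s⁻¹] = m²·s⁻²
  (60.14 K) × (237 m²·s⁻²·K⁻¹):  [K] · [m²·s⁻²·K⁻¹] = m²·s⁻²
Both are m²·s⁻², so they have the same dimensions and can be added.

Yes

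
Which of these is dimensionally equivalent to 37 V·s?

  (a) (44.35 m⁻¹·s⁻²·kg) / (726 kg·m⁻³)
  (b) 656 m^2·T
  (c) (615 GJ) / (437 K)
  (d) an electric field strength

Reference: V·s = J·C⁻¹·s = kg·m²·s⁻²·A⁻¹.
Each option:
  (a) [kg·m⁻¹·s⁻²] / [kg·m⁻³] = m²·s⁻²
  (b) T·m² = Wb·m⁻²·m² = kg·m²·s⁻²·A⁻¹  ← same
  (c) [kg·m²·s⁻²] / [K] = kg·m²·s⁻²·K⁻¹
  (d) [electric field strength] = kg·m·s⁻³·A⁻¹
Only (b) matches kg·m²·s⁻²·A⁻¹.

(b)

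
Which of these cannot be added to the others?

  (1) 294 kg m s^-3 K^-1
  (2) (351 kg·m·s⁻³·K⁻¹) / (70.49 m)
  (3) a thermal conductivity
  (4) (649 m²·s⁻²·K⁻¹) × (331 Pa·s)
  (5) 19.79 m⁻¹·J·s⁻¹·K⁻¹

Dimensions:
  (1) kg·m·s⁻³·K⁻¹
  (2) [kg·m·s⁻³·K⁻¹] / [m] = kg·s⁻³·K⁻¹
  (3) [thermal conductivity] = kg·m·s⁻³·K⁻¹
  (4) [m²·s⁻²·K⁻¹] · [kg·m⁻¹·s⁻¹] = kg·m·s⁻³·K⁻¹
  (5) J·s⁻¹·m⁻¹·K⁻¹ = N·m·s⁻¹·m⁻¹·K⁻¹ = kg·m·s⁻³·K⁻¹
All reduce to kg·m·s⁻³·K⁻¹ except (2), which is kg·s⁻³·K⁻¹.

(2)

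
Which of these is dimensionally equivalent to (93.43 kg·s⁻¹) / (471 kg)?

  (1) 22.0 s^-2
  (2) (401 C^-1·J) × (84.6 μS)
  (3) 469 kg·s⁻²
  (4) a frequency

(4)

Reference: [kg·s⁻¹] / [kg] = s⁻¹.
Each option:
  (1) s⁻²
  (2) [kg·m²·s⁻³·A⁻¹] · [kg⁻¹·m⁻²·s³·A²] = A
  (3) kg·s⁻²
  (4) [frequency] = s⁻¹  ← same
Only (4) matches s⁻¹.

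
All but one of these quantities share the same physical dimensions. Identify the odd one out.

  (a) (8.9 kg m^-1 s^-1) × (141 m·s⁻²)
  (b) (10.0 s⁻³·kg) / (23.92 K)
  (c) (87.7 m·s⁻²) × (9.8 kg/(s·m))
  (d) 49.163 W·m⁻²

(b)

Dimensions:
  (a) [kg·m⁻¹·s⁻¹] · [m·s⁻²] = kg·s⁻³
  (b) [kg·s⁻³] / [K] = kg·s⁻³·K⁻¹
  (c) [m·s⁻²] · [kg·m⁻¹·s⁻¹] = kg·s⁻³
  (d) W·m⁻² = J·s⁻¹·m⁻² = kg·s⁻³
All reduce to kg·s⁻³ except (b), which is kg·s⁻³·K⁻¹.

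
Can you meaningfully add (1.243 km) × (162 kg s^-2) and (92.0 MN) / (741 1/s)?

In SI base units:
  (1.243 km) × (162 kg s^-2):  [m] · [kg·s⁻²] = kg·m·s⁻²
  (92.0 MN) / (741 1/s):  [kg·m·s⁻²] / [s⁻¹] = kg·m·s⁻¹
kg·m·s⁻² ≠ kg·m·s⁻¹, so they cannot be added.

No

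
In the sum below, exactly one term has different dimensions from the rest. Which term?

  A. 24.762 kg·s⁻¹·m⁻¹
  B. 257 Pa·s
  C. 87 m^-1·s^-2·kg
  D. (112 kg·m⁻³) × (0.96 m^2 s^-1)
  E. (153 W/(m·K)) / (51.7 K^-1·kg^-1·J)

Expand each in SI base units:
  A. kg·m⁻¹·s⁻¹
  B. Pa·s = N·m⁻²·s = kg·m⁻¹·s⁻¹
  C. kg·m⁻¹·s⁻²
  D. [kg·m⁻³] · [m²·s⁻¹] = kg·m⁻¹·s⁻¹
  E. [kg·m·s⁻³·K⁻¹] / [m²·s⁻²·K⁻¹] = kg·m⁻¹·s⁻¹
All reduce to kg·m⁻¹·s⁻¹ except C., which is kg·m⁻¹·s⁻².

C.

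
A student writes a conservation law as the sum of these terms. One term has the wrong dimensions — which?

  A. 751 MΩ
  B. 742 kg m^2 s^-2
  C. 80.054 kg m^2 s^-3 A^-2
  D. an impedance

B.

In SI base units:
  A. Ω = V·A⁻¹ = kg·m²·s⁻³·A⁻²
  B. kg·m²·s⁻²
  C. kg·m²·s⁻³·A⁻²
  D. [impedance] = kg·m²·s⁻³·A⁻²
All reduce to kg·m²·s⁻³·A⁻² except B., which is kg·m²·s⁻².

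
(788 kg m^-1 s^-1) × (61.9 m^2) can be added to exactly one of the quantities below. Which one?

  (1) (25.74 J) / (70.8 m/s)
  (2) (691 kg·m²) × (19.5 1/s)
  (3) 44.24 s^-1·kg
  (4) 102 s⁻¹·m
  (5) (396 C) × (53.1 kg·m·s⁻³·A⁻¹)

(1)

Reference: [kg·m⁻¹·s⁻¹] · [m²] = kg·m·s⁻¹.
Each option:
  (1) [kg·m²·s⁻²] / [m·s⁻¹] = kg·m·s⁻¹  ← same
  (2) [kg·m²] · [s⁻¹] = kg·m²·s⁻¹
  (3) kg·s⁻¹
  (4) m·s⁻¹
  (5) [s·A] · [kg·m·s⁻³·A⁻¹] = kg·m·s⁻²
Only (1) matches kg·m·s⁻¹.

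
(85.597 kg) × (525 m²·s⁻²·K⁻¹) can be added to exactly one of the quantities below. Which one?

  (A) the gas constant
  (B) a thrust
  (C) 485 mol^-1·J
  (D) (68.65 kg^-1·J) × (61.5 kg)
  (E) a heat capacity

(E)

Reference: [kg] · [m²·s⁻²·K⁻¹] = kg·m²·s⁻²·K⁻¹.
Each option:
  (A) [gas constant] = kg·m²·s⁻²·K⁻¹·mol⁻¹
  (B) [thrust] = kg·m·s⁻²
  (C) J·mol⁻¹ = N·m·mol⁻¹ = kg·m²·s⁻²·mol⁻¹
  (D) [m²·s⁻²] · [kg] = kg·m²·s⁻²
  (E) [heat capacity] = kg·m²·s⁻²·K⁻¹  ← same
Only (E) matches kg·m²·s⁻²·K⁻¹.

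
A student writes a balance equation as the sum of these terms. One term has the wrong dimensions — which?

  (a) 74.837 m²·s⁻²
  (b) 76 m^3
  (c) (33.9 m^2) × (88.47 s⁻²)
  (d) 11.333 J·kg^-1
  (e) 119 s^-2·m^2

(b)

In SI base units:
  (a) m²·s⁻²
  (b) m³
  (c) [m²] · [s⁻²] = m²·s⁻²
  (d) J·kg⁻¹ = N·m·kg⁻¹ = m²·s⁻²
  (e) m²·s⁻²
All reduce to m²·s⁻² except (b), which is m³.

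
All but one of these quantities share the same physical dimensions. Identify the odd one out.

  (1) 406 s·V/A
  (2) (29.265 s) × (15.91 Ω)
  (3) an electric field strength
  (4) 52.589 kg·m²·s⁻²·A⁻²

Dimensions:
  (1) V·s·A⁻¹ = J·C⁻¹·s·A⁻¹ = kg·m²·s⁻²·A⁻²
  (2) [s] · [kg·m²·s⁻³·A⁻²] = kg·m²·s⁻²·A⁻²
  (3) [electric field strength] = kg·m·s⁻³·A⁻¹
  (4) kg·m²·s⁻²·A⁻²
All reduce to kg·m²·s⁻²·A⁻² except (3), which is kg·m·s⁻³·A⁻¹.

(3)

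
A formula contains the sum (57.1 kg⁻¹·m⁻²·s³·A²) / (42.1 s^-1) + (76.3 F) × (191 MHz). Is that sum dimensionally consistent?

Expand each in SI base units:
  (57.1 kg⁻¹·m⁻²·s³·A²) / (42.1 s^-1):  [kg⁻¹·m⁻²·s³·A²] / [s⁻¹] = kg⁻¹·m⁻²·s⁴·A²
  (76.3 F) × (191 MHz):  [kg⁻¹·m⁻²·s⁴·A²] · [s⁻¹] = kg⁻¹·m⁻²·s³·A²
kg⁻¹·m⁻²·s⁴·A² ≠ kg⁻¹·m⁻²·s³·A², so they cannot be added.

No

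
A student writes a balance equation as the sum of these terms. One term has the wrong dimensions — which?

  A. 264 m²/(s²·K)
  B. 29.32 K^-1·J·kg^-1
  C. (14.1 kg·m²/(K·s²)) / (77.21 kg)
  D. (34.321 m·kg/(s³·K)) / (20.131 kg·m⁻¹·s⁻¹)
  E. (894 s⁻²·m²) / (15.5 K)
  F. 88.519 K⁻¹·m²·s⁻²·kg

Work out the base dimensions of each:
  A. m²·s⁻²·K⁻¹
  B. J·kg⁻¹·K⁻¹ = N·m·kg⁻¹·K⁻¹ = m²·s⁻²·K⁻¹
  C. [kg·m²·s⁻²·K⁻¹] / [kg] = m²·s⁻²·K⁻¹
  D. [kg·m·s⁻³·K⁻¹] / [kg·m⁻¹·s⁻¹] = m²·s⁻²·K⁻¹
  E. [m²·s⁻²] / [K] = m²·s⁻²·K⁻¹
  F. kg·m²·s⁻²·K⁻¹
All reduce to m²·s⁻²·K⁻¹ except F., which is kg·m²·s⁻²·K⁻¹.

F.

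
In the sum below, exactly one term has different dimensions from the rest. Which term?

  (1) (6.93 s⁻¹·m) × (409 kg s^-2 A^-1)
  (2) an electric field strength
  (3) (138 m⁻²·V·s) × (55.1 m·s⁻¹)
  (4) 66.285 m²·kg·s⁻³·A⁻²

(4)

Work out the base dimensions of each:
  (1) [m·s⁻¹] · [kg·s⁻²·A⁻¹] = kg·m·s⁻³·A⁻¹
  (2) [electric field strength] = kg·m·s⁻³·A⁻¹
  (3) [kg·s⁻²·A⁻¹] · [m·s⁻¹] = kg·m·s⁻³·A⁻¹
  (4) kg·m²·s⁻³·A⁻²
All reduce to kg·m·s⁻³·A⁻¹ except (4), which is kg·m²·s⁻³·A⁻².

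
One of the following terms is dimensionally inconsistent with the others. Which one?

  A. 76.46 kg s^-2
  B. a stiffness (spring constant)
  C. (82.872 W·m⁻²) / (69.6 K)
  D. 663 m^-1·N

Work out the base dimensions of each:
  A. kg·s⁻²
  B. [stiffness (spring constant)] = kg·s⁻²
  C. [kg·s⁻³] / [K] = kg·s⁻³·K⁻¹
  D. N·m⁻¹ = kg·m·s⁻²·m⁻¹ = kg·s⁻²
All reduce to kg·s⁻² except C., which is kg·s⁻³·K⁻¹.

C.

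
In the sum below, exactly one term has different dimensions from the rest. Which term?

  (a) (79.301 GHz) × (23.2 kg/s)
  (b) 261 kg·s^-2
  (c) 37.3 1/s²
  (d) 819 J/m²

(c)

Reduce each to base SI dimensions:
  (a) [s⁻¹] · [kg·s⁻¹] = kg·s⁻²
  (b) kg·s⁻²
  (c) s⁻²
  (d) J·m⁻² = N·m·m⁻² = kg·s⁻²
All reduce to kg·s⁻² except (c), which is s⁻².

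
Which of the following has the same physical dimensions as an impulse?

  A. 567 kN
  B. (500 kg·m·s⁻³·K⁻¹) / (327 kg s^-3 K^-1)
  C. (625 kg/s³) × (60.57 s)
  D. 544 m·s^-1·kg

Reference: [impulse] = kg·m·s⁻¹.
Each option:
  A. N = kg·m·s⁻²
  B. [kg·m·s⁻³·K⁻¹] / [kg·s⁻³·K⁻¹] = m
  C. [kg·s⁻³] · [s] = kg·s⁻²
  D. kg·m·s⁻¹  ← same
Only D. matches kg·m·s⁻¹.

D.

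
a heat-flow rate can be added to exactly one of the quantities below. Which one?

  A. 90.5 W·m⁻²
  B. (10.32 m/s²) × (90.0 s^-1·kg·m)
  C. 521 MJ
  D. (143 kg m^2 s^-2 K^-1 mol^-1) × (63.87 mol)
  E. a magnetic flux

Reference: [heat-flow rate] = kg·m²·s⁻³.
Each option:
  A. W·m⁻² = J·s⁻¹·m⁻² = kg·s⁻³
  B. [m·s⁻²] · [kg·m·s⁻¹] = kg·m²·s⁻³  ← same
  C. J = N·m = kg·m²·s⁻²
  D. [kg·m²·s⁻²·K⁻¹·mol⁻¹] · [mol] = kg·m²·s⁻²·K⁻¹
  E. [magnetic flux] = kg·m²·s⁻²·A⁻¹
Only B. matches kg·m²·s⁻³.

B.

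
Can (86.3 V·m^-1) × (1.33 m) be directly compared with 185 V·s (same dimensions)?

Work out the base dimensions of each:
  (86.3 V·m^-1) × (1.33 m):  [kg·m·s⁻³·A⁻¹] · [m] = kg·m²·s⁻³·A⁻¹
  185 V·s:  V·s = J·C⁻¹·s = kg·m²·s⁻²·A⁻¹
kg·m²·s⁻³·A⁻¹ ≠ kg·m²·s⁻²·A⁻¹, so they cannot be added.

No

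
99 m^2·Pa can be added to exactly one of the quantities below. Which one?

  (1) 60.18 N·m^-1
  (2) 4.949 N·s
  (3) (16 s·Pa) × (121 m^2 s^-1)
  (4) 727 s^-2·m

Reference: Pa·m² = N·m⁻²·m² = kg·m·s⁻².
Each option:
  (1) N·m⁻¹ = kg·m·s⁻²·m⁻¹ = kg·s⁻²
  (2) N·s = kg·m·s⁻²·s = kg·m·s⁻¹
  (3) [kg·m⁻¹·s⁻¹] · [m²·s⁻¹] = kg·m·s⁻²  ← same
  (4) m·s⁻²
Only (3) matches kg·m·s⁻².

(3)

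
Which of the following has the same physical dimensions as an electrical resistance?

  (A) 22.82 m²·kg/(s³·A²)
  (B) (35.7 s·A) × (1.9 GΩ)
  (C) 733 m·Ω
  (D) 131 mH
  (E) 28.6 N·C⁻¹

Reference: [electrical resistance] = kg·m²·s⁻³·A⁻².
Each option:
  (A) kg·m²·s⁻³·A⁻²  ← same
  (B) [s·A] · [kg·m²·s⁻³·A⁻²] = kg·m²·s⁻²·A⁻¹
  (C) Ω·m = V·A⁻¹·m = kg·m³·s⁻³·A⁻²
  (D) H = V·s·A⁻¹ = kg·m²·s⁻²·A⁻²
  (E) N·C⁻¹ = kg·m·s⁻²·(s·A)⁻¹ = kg·m·s⁻³·A⁻¹
Only (A) matches kg·m²·s⁻³·A⁻².

(A)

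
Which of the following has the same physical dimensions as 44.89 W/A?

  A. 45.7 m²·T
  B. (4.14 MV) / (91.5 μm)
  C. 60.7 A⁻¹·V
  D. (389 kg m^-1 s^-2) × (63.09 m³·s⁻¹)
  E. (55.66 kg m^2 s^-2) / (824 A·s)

E.

Reference: W·A⁻¹ = J·s⁻¹·A⁻¹ = kg·m²·s⁻³·A⁻¹.
Each option:
  A. T·m² = Wb·m⁻²·m² = kg·m²·s⁻²·A⁻¹
  B. [kg·m²·s⁻³·A⁻¹] / [m] = kg·m·s⁻³·A⁻¹
  C. V·A⁻¹ = J·C⁻¹·A⁻¹ = kg·m²·s⁻³·A⁻²
  D. [kg·m⁻¹·s⁻²] · [m³·s⁻¹] = kg·m²·s⁻³
  E. [kg·m²·s⁻²] / [s·A] = kg·m²·s⁻³·A⁻¹  ← same
Only E. matches kg·m²·s⁻³·A⁻¹.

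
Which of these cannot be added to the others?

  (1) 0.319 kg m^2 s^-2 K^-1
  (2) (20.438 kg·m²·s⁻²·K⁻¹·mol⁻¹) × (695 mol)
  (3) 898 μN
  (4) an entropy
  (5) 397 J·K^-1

Work out the base dimensions of each:
  (1) kg·m²·s⁻²·K⁻¹
  (2) [kg·m²·s⁻²·K⁻¹·mol⁻¹] · [mol] = kg·m²·s⁻²·K⁻¹
  (3) N = kg·m·s⁻²
  (4) [entropy] = kg·m²·s⁻²·K⁻¹
  (5) J·K⁻¹ = N·m·K⁻¹ = kg·m²·s⁻²·K⁻¹
All reduce to kg·m²·s⁻²·K⁻¹ except (3), which is kg·m·s⁻².

(3)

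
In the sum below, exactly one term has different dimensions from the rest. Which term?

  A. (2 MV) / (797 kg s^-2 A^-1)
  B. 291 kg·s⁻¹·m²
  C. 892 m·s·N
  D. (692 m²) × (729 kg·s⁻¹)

Reduce each to base SI dimensions:
  A. [kg·m²·s⁻³·A⁻¹] / [kg·s⁻²·A⁻¹] = m²·s⁻¹
  B. kg·m²·s⁻¹
  C. N·m·s = kg·m·s⁻²·m·s = kg·m²·s⁻¹
  D. [m²] · [kg·s⁻¹] = kg·m²·s⁻¹
All reduce to kg·m²·s⁻¹ except A., which is m²·s⁻¹.

A.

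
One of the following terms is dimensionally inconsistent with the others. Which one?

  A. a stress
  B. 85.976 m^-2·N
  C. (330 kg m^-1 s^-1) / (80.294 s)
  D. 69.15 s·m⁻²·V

D.

Work out the base dimensions of each:
  A. [stress] = kg·m⁻¹·s⁻²
  B. N·m⁻² = kg·m·s⁻²·m⁻² = kg·m⁻¹·s⁻²
  C. [kg·m⁻¹·s⁻¹] / [s] = kg·m⁻¹·s⁻²
  D. V·s·m⁻² = J·C⁻¹·s·m⁻² = kg·s⁻²·A⁻¹
All reduce to kg·m⁻¹·s⁻² except D., which is kg·s⁻²·A⁻¹.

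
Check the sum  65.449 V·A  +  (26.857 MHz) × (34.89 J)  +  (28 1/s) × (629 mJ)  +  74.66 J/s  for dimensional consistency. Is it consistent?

Reduce each to base SI dimensions:
  65.449 V·A:  V·A = J·C⁻¹·A = kg·m²·s⁻³
  (26.857 MHz) × (34.89 J):  [s⁻¹] · [kg·m²·s⁻²] = kg·m²·s⁻³
  (28 1/s) × (629 mJ):  [s⁻¹] · [kg·m²·s⁻²] = kg·m²·s⁻³
  74.66 J/s:  J·s⁻¹ = N·m·s⁻¹ = kg·m²·s⁻³
Every term reduces to kg·m²·s⁻³.

Yes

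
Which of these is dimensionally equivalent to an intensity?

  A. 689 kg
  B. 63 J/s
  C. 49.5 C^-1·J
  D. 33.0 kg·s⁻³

Reference: [intensity] = kg·s⁻³.
Each option:
  A. kg
  B. J·s⁻¹ = N·m·s⁻¹ = kg·m²·s⁻³
  C. J·C⁻¹ = N·m·(s·A)⁻¹ = kg·m²·s⁻³·A⁻¹
  D. kg·s⁻³  ← same
Only D. matches kg·s⁻³.

D.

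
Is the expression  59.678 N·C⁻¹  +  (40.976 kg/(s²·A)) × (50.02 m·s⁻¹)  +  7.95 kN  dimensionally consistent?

Dimensions:
  59.678 N·C⁻¹:  N·C⁻¹ = kg·m·s⁻²·(s·A)⁻¹ = kg·m·s⁻³·A⁻¹
  (40.976 kg/(s²·A)) × (50.02 m·s⁻¹):  [kg·s⁻²·A⁻¹] · [m·s⁻¹] = kg·m·s⁻³·A⁻¹
  7.95 kN:  N = kg·m·s⁻²
The terms do not share a single dimension (kg·m·s⁻² vs kg·m·s⁻³·A⁻¹).

No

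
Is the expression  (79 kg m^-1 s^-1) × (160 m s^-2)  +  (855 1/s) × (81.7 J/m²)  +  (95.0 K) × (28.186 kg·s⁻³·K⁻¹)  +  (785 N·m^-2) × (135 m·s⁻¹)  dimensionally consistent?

Work out the base dimensions of each:
  (79 kg m^-1 s^-1) × (160 m s^-2):  [kg·m⁻¹·s⁻¹] · [m·s⁻²] = kg·s⁻³
  (855 1/s) × (81.7 J/m²):  [s⁻¹] · [kg·s⁻²] = kg·s⁻³
  (95.0 K) × (28.186 kg·s⁻³·K⁻¹):  [K] · [kg·s⁻³·K⁻¹] = kg·s⁻³
  (785 N·m^-2) × (135 m·s⁻¹):  [kg·m⁻¹·s⁻²] · [m·s⁻¹] = kg·s⁻³
Every term reduces to kg·s⁻³.

Yes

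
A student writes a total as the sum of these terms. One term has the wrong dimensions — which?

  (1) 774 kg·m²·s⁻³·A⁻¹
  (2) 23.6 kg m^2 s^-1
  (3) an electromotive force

(2)

In SI base units:
  (1) kg·m²·s⁻³·A⁻¹
  (2) kg·m²·s⁻¹
  (3) [electromotive force] = kg·m²·s⁻³·A⁻¹
All reduce to kg·m²·s⁻³·A⁻¹ except (2), which is kg·m²·s⁻¹.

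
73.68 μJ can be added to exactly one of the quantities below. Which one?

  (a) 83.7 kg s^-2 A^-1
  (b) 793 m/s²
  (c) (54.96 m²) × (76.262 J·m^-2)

(c)

Reference: J = N·m = kg·m²·s⁻².
Each option:
  (a) kg·s⁻²·A⁻¹
  (b) m·s⁻²
  (c) [m²] · [kg·s⁻²] = kg·m²·s⁻²  ← same
Only (c) matches kg·m²·s⁻².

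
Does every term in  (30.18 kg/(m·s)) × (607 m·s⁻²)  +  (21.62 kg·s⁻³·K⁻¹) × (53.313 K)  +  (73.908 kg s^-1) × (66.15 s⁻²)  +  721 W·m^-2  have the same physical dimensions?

In SI base units:
  (30.18 kg/(m·s)) × (607 m·s⁻²):  [kg·m⁻¹·s⁻¹] · [m·s⁻²] = kg·s⁻³
  (21.62 kg·s⁻³·K⁻¹) × (53.313 K):  [kg·s⁻³·K⁻¹] · [K] = kg·s⁻³
  (73.908 kg s^-1) × (66.15 s⁻²):  [kg·s⁻¹] · [s⁻²] = kg·s⁻³
  721 W·m^-2:  W·m⁻² = J·s⁻¹·m⁻² = kg·s⁻³
Every term reduces to kg·s⁻³.

Yes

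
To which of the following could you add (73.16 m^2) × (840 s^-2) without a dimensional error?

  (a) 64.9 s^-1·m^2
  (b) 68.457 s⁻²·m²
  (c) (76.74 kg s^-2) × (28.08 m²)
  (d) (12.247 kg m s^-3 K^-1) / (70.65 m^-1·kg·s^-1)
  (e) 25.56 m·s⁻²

Reference: [m²] · [s⁻²] = m²·s⁻².
Each option:
  (a) m²·s⁻¹
  (b) m²·s⁻²  ← same
  (c) [kg·s⁻²] · [m²] = kg·m²·s⁻²
  (d) [kg·m·s⁻³·K⁻¹] / [kg·m⁻¹·s⁻¹] = m²·s⁻²·K⁻¹
  (e) m·s⁻²
Only (b) matches m²·s⁻².

(b)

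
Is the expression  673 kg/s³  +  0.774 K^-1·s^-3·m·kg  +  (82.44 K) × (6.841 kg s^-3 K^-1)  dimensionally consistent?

No

Expand each in SI base units:
  673 kg/s³:  kg·s⁻³
  0.774 K^-1·s^-3·m·kg:  kg·m·s⁻³·K⁻¹
  (82.44 K) × (6.841 kg s^-3 K^-1):  [K] · [kg·s⁻³·K⁻¹] = kg·s⁻³
The terms do not share a single dimension (kg·m·s⁻³·K⁻¹ vs kg·s⁻³).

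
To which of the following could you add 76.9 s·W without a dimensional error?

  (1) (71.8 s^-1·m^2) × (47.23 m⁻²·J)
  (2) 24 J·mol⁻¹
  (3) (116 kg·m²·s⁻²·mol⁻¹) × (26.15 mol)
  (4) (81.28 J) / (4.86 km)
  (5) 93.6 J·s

Reference: W·s = J·s⁻¹·s = kg·m²·s⁻².
Each option:
  (1) [m²·s⁻¹] · [kg·s⁻²] = kg·m²·s⁻³
  (2) J·mol⁻¹ = N·m·mol⁻¹ = kg·m²·s⁻²·mol⁻¹
  (3) [kg·m²·s⁻²·mol⁻¹] · [mol] = kg·m²·s⁻²  ← same
  (4) [kg·m²·s⁻²] / [m] = kg·m·s⁻²
  (5) J·s = N·m·s = kg·m²·s⁻¹
Only (3) matches kg·m²·s⁻².

(3)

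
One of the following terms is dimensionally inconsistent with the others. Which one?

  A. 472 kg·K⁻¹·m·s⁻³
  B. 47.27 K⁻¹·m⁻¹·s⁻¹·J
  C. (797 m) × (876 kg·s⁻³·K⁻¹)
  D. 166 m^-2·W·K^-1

D.

Expand each in SI base units:
  A. kg·m·s⁻³·K⁻¹
  B. J·s⁻¹·m⁻¹·K⁻¹ = N·m·s⁻¹·m⁻¹·K⁻¹ = kg·m·s⁻³·K⁻¹
  C. [m] · [kg·s⁻³·K⁻¹] = kg·m·s⁻³·K⁻¹
  D. W·m⁻²·K⁻¹ = J·s⁻¹·m⁻²·K⁻¹ = kg·s⁻³·K⁻¹
All reduce to kg·m·s⁻³·K⁻¹ except D., which is kg·s⁻³·K⁻¹.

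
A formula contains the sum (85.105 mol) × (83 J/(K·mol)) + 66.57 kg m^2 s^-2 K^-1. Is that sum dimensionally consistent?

Yes

Reduce each to base SI dimensions:
  (85.105 mol) × (83 J/(K·mol)):  [mol] · [kg·m²·s⁻²·K⁻¹·mol⁻¹] = kg·m²·s⁻²·K⁻¹
  66.57 kg m^2 s^-2 K^-1:  kg·m²·s⁻²·K⁻¹
Both are kg·m²·s⁻²·K⁻¹, so they have the same dimensions and can be added.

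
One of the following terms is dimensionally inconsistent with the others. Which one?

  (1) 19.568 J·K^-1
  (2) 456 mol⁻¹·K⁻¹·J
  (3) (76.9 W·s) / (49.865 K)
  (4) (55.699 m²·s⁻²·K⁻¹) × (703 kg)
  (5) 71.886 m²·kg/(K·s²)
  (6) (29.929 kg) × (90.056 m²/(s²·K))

(2)

Dimensions:
  (1) J·K⁻¹ = N·m·K⁻¹ = kg·m²·s⁻²·K⁻¹
  (2) J·mol⁻¹·K⁻¹ = N·m·mol⁻¹·K⁻¹ = kg·m²·s⁻²·K⁻¹·mol⁻¹
  (3) [kg·m²·s⁻²] / [K] = kg·m²·s⁻²·K⁻¹
  (4) [m²·s⁻²·K⁻¹] · [kg] = kg·m²·s⁻²·K⁻¹
  (5) kg·m²·s⁻²·K⁻¹
  (6) [kg] · [m²·s⁻²·K⁻¹] = kg·m²·s⁻²·K⁻¹
All reduce to kg·m²·s⁻²·K⁻¹ except (2), which is kg·m²·s⁻²·K⁻¹·mol⁻¹.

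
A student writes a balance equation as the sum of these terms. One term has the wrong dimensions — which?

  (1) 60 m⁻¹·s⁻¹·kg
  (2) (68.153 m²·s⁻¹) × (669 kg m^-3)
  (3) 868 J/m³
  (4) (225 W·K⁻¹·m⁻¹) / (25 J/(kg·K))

(3)

Expand each in SI base units:
  (1) kg·m⁻¹·s⁻¹
  (2) [m²·s⁻¹] · [kg·m⁻³] = kg·m⁻¹·s⁻¹
  (3) J·m⁻³ = N·m·m⁻³ = kg·m⁻¹·s⁻²
  (4) [kg·m·s⁻³·K⁻¹] / [m²·s⁻²·K⁻¹] = kg·m⁻¹·s⁻¹
All reduce to kg·m⁻¹·s⁻¹ except (3), which is kg·m⁻¹·s⁻².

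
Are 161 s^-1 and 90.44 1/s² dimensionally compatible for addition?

Work out the base dimensions of each:
  161 s^-1:  s⁻¹
  90.44 1/s²:  s⁻²
s⁻¹ ≠ s⁻², so they cannot be added.

No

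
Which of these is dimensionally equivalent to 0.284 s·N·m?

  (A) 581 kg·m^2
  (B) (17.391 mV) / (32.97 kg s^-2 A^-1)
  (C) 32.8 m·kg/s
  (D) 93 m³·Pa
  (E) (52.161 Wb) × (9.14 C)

Reference: N·m·s = kg·m·s⁻²·m·s = kg·m²·s⁻¹.
Each option:
  (A) kg·m²
  (B) [kg·m²·s⁻³·A⁻¹] / [kg·s⁻²·A⁻¹] = m²·s⁻¹
  (C) kg·m·s⁻¹
  (D) Pa·m³ = N·m⁻²·m³ = kg·m²·s⁻²
  (E) [kg·m²·s⁻²·A⁻¹] · [s·A] = kg·m²·s⁻¹  ← same
Only (E) matches kg·m²·s⁻¹.

(E)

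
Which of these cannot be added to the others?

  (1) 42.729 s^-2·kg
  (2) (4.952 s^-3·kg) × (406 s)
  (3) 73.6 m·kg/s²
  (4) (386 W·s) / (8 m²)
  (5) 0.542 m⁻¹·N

(3)

Expand each in SI base units:
  (1) kg·s⁻²
  (2) [kg·s⁻³] · [s] = kg·s⁻²
  (3) kg·m·s⁻²
  (4) [kg·m²·s⁻²] / [m²] = kg·s⁻²
  (5) N·m⁻¹ = kg·m·s⁻²·m⁻¹ = kg·s⁻²
All reduce to kg·s⁻² except (3), which is kg·m·s⁻².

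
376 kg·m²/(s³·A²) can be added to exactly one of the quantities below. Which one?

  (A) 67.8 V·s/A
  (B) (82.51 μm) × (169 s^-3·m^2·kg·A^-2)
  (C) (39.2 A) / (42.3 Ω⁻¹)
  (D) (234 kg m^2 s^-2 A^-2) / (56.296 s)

Reference: kg·m²·s⁻³·A⁻².
Each option:
  (A) V·s·A⁻¹ = J·C⁻¹·s·A⁻¹ = kg·m²·s⁻²·A⁻²
  (B) [m] · [kg·m²·s⁻³·A⁻²] = kg·m³·s⁻³·A⁻²
  (C) [A] / [kg⁻¹·m⁻²·s³·A²] = kg·m²·s⁻³·A⁻¹
  (D) [kg·m²·s⁻²·A⁻²] / [s] = kg·m²·s⁻³·A⁻²  ← same
Only (D) matches kg·m²·s⁻³·A⁻².

(D)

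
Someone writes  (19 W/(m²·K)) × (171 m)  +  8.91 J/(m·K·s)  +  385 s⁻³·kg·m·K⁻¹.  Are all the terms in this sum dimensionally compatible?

Work out the base dimensions of each:
  (19 W/(m²·K)) × (171 m):  [kg·s⁻³·K⁻¹] · [m] = kg·m·s⁻³·K⁻¹
  8.91 J/(m·K·s):  J·s⁻¹·m⁻¹·K⁻¹ = N·m·s⁻¹·m⁻¹·K⁻¹ = kg·m·s⁻³·K⁻¹
  385 s⁻³·kg·m·K⁻¹:  kg·m·s⁻³·K⁻¹
Every term reduces to kg·m·s⁻³·K⁻¹.

Yes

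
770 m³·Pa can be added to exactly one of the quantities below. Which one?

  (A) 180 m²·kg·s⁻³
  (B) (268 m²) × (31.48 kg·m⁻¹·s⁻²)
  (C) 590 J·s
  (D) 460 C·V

Reference: Pa·m³ = N·m⁻²·m³ = kg·m²·s⁻².
Each option:
  (A) kg·m²·s⁻³
  (B) [m²] · [kg·m⁻¹·s⁻²] = kg·m·s⁻²
  (C) J·s = N·m·s = kg·m²·s⁻¹
  (D) C·V = s·A·J·C⁻¹ = kg·m²·s⁻²  ← same
Only (D) matches kg·m²·s⁻².

(D)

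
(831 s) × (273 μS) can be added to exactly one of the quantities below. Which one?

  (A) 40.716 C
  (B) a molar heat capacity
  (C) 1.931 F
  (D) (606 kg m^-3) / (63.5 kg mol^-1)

(C)

Reference: [s] · [kg⁻¹·m⁻²·s³·A²] = kg⁻¹·m⁻²·s⁴·A².
Each option:
  (A) C = s·A
  (B) [molar heat capacity] = kg·m²·s⁻²·K⁻¹·mol⁻¹
  (C) F = C·V⁻¹ = kg⁻¹·m⁻²·s⁴·A²  ← same
  (D) [kg·m⁻³] / [kg·mol⁻¹] = m⁻³·mol
Only (C) matches kg⁻¹·m⁻²·s⁴·A².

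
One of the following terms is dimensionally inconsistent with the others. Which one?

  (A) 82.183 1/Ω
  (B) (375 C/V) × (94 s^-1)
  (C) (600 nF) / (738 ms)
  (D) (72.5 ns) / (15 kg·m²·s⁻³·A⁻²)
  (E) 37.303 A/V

Reduce each to base SI dimensions:
  (A) Ω⁻¹ = (V·A⁻¹)⁻¹ = kg⁻¹·m⁻²·s³·A²
  (B) [kg⁻¹·m⁻²·s⁴·A²] · [s⁻¹] = kg⁻¹·m⁻²·s³·A²
  (C) [kg⁻¹·m⁻²·s⁴·A²] / [s] = kg⁻¹·m⁻²·s³·A²
  (D) [s] / [kg·m²·s⁻³·A⁻²] = kg⁻¹·m⁻²·s⁴·A²
  (E) A·V⁻¹ = A·(J·C⁻¹)⁻¹ = kg⁻¹·m⁻²·s³·A²
All reduce to kg⁻¹·m⁻²·s³·A² except (D), which is kg⁻¹·m⁻²·s⁴·A².

(D)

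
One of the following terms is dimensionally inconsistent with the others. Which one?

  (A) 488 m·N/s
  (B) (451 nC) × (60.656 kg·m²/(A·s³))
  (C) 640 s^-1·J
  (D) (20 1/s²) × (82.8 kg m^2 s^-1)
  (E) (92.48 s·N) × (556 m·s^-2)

(B)

Reduce each to base SI dimensions:
  (A) N·m·s⁻¹ = kg·m·s⁻²·m·s⁻¹ = kg·m²·s⁻³
  (B) [s·A] · [kg·m²·s⁻³·A⁻¹] = kg·m²·s⁻²
  (C) J·s⁻¹ = N·m·s⁻¹ = kg·m²·s⁻³
  (D) [s⁻²] · [kg·m²·s⁻¹] = kg·m²·s⁻³
  (E) [kg·m·s⁻¹] · [m·s⁻²] = kg·m²·s⁻³
All reduce to kg·m²·s⁻³ except (B), which is kg·m²·s⁻².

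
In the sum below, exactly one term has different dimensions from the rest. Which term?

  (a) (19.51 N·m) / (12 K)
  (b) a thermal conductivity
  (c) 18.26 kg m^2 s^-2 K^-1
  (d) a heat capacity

(b)

In SI base units:
  (a) [kg·m²·s⁻²] / [K] = kg·m²·s⁻²·K⁻¹
  (b) [thermal conductivity] = kg·m·s⁻³·K⁻¹
  (c) kg·m²·s⁻²·K⁻¹
  (d) [heat capacity] = kg·m²·s⁻²·K⁻¹
All reduce to kg·m²·s⁻²·K⁻¹ except (b), which is kg·m·s⁻³·K⁻¹.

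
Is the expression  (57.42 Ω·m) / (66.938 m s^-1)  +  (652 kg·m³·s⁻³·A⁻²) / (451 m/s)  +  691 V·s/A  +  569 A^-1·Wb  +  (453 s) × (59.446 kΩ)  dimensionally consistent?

In SI base units:
  (57.42 Ω·m) / (66.938 m s^-1):  [kg·m³·s⁻³·A⁻²] / [m·s⁻¹] = kg·m²·s⁻²·A⁻²
  (652 kg·m³·s⁻³·A⁻²) / (451 m/s):  [kg·m³·s⁻³·A⁻²] / [m·s⁻¹] = kg·m²·s⁻²·A⁻²
  691 V·s/A:  V·s·A⁻¹ = J·C⁻¹·s·A⁻¹ = kg·m²·s⁻²·A⁻²
  569 A^-1·Wb:  Wb·A⁻¹ = V·s·A⁻¹ = kg·m²·s⁻²·A⁻²
  (453 s) × (59.446 kΩ):  [s] · [kg·m²·s⁻³·A⁻²] = kg·m²·s⁻²·A⁻²
Every term reduces to kg·m²·s⁻²·A⁻².

Yes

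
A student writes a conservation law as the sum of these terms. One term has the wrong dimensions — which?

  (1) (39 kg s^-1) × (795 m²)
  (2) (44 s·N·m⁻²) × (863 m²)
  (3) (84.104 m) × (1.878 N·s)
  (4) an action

(2)

Work out the base dimensions of each:
  (1) [kg·s⁻¹] · [m²] = kg·m²·s⁻¹
  (2) [kg·m⁻¹·s⁻¹] · [m²] = kg·m·s⁻¹
  (3) [m] · [kg·m·s⁻¹] = kg·m²·s⁻¹
  (4) [action] = kg·m²·s⁻¹
All reduce to kg·m²·s⁻¹ except (2), which is kg·m·s⁻¹.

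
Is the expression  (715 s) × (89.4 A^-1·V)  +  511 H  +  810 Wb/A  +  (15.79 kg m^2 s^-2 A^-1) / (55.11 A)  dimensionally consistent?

Yes

Work out the base dimensions of each:
  (715 s) × (89.4 A^-1·V):  [s] · [kg·m²·s⁻³·A⁻²] = kg·m²·s⁻²·A⁻²
  511 H:  H = V·s·A⁻¹ = kg·m²·s⁻²·A⁻²
  810 Wb/A:  Wb·A⁻¹ = V·s·A⁻¹ = kg·m²·s⁻²·A⁻²
  (15.79 kg m^2 s^-2 A^-1) / (55.11 A):  [kg·m²·s⁻²·A⁻¹] / [A] = kg·m²·s⁻²·A⁻²
Every term reduces to kg·m²·s⁻²·A⁻².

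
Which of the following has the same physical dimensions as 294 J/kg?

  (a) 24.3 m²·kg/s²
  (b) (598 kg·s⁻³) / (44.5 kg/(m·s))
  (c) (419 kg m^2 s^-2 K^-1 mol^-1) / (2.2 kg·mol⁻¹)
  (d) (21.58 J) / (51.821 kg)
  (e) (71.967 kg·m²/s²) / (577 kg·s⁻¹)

(d)

Reference: J·kg⁻¹ = N·m·kg⁻¹ = m²·s⁻².
Each option:
  (a) kg·m²·s⁻²
  (b) [kg·s⁻³] / [kg·m⁻¹·s⁻¹] = m·s⁻²
  (c) [kg·m²·s⁻²·K⁻¹·mol⁻¹] / [kg·mol⁻¹] = m²·s⁻²·K⁻¹
  (d) [kg·m²·s⁻²] / [kg] = m²·s⁻²  ← same
  (e) [kg·m²·s⁻²] / [kg·s⁻¹] = m²·s⁻¹
Only (d) matches m²·s⁻².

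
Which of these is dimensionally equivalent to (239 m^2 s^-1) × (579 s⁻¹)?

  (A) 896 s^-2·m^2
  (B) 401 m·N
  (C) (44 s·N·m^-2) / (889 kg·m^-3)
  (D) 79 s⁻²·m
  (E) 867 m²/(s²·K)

Reference: [m²·s⁻¹] · [s⁻¹] = m²·s⁻².
Each option:
  (A) m²·s⁻²  ← same
  (B) N·m = kg·m·s⁻²·m = kg·m²·s⁻²
  (C) [kg·m⁻¹·s⁻¹] / [kg·m⁻³] = m²·s⁻¹
  (D) m·s⁻²
  (E) m²·s⁻²·K⁻¹
Only (A) matches m²·s⁻².

(A)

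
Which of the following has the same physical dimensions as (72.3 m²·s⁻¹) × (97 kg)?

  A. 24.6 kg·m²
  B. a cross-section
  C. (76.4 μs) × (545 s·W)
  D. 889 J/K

Reference: [m²·s⁻¹] · [kg] = kg·m²·s⁻¹.
Each option:
  A. kg·m²
  B. [cross-section] = m²
  C. [s] · [kg·m²·s⁻²] = kg·m²·s⁻¹  ← same
  D. J·K⁻¹ = N·m·K⁻¹ = kg·m²·s⁻²·K⁻¹
Only C. matches kg·m²·s⁻¹.

C.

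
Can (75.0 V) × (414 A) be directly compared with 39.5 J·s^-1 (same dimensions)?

Expand each in SI base units:
  (75.0 V) × (414 A):  [kg·m²·s⁻³·A⁻¹] · [A] = kg·m²·s⁻³
  39.5 J·s^-1:  J·s⁻¹ = N·m·s⁻¹ = kg·m²·s⁻³
Both are kg·m²·s⁻³, so they have the same dimensions and can be added.

Yes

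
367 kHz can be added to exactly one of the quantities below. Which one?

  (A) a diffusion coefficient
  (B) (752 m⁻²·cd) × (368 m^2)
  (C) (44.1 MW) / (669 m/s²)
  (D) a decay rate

Reference: Hz = s⁻¹.
Each option:
  (A) [diffusion coefficient] = m²·s⁻¹
  (B) [m⁻²·cd] · [m²] = cd
  (C) [kg·m²·s⁻³] / [m·s⁻²] = kg·m·s⁻¹
  (D) [decay rate] = s⁻¹  ← same
Only (D) matches s⁻¹.

(D)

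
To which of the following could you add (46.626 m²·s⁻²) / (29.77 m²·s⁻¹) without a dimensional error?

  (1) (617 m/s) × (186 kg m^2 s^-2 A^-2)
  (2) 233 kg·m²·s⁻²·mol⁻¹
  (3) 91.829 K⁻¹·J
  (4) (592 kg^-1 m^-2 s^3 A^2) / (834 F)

(4)

Reference: [m²·s⁻²] / [m²·s⁻¹] = s⁻¹.
Each option:
  (1) [m·s⁻¹] · [kg·m²·s⁻²·A⁻²] = kg·m³·s⁻³·A⁻²
  (2) kg·m²·s⁻²·mol⁻¹
  (3) J·K⁻¹ = N·m·K⁻¹ = kg·m²·s⁻²·K⁻¹
  (4) [kg⁻¹·m⁻²·s³·A²] / [kg⁻¹·m⁻²·s⁴·A²] = s⁻¹  ← same
Only (4) matches s⁻¹.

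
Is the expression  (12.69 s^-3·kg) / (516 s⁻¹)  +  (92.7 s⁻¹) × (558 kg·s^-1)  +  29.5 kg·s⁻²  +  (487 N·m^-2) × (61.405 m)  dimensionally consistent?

Yes

Dimensions:
  (12.69 s^-3·kg) / (516 s⁻¹):  [kg·s⁻³] / [s⁻¹] = kg·s⁻²
  (92.7 s⁻¹) × (558 kg·s^-1):  [s⁻¹] · [kg·s⁻¹] = kg·s⁻²
  29.5 kg·s⁻²:  kg·s⁻²
  (487 N·m^-2) × (61.405 m):  [kg·m⁻¹·s⁻²] · [m] = kg·s⁻²
Every term reduces to kg·s⁻².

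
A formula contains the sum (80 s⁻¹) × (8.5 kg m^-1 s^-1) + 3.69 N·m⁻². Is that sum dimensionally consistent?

Reduce each to base SI dimensions:
  (80 s⁻¹) × (8.5 kg m^-1 s^-1):  [s⁻¹] · [kg·m⁻¹·s⁻¹] = kg·m⁻¹·s⁻²
  3.69 N·m⁻²:  N·m⁻² = kg·m·s⁻²·m⁻² = kg·m⁻¹·s⁻²
Both are kg·m⁻¹·s⁻², so they have the same dimensions and can be added.

Yes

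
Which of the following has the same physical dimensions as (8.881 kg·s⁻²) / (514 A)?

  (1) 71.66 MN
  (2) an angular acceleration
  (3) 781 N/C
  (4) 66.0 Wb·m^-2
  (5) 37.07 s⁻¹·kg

Reference: [kg·s⁻²] / [A] = kg·s⁻²·A⁻¹.
Each option:
  (1) N = kg·m·s⁻²
  (2) [angular acceleration] = s⁻²
  (3) N·C⁻¹ = kg·m·s⁻²·(s·A)⁻¹ = kg·m·s⁻³·A⁻¹
  (4) Wb·m⁻² = V·s·m⁻² = kg·s⁻²·A⁻¹  ← same
  (5) kg·s⁻¹
Only (4) matches kg·s⁻²·A⁻¹.

(4)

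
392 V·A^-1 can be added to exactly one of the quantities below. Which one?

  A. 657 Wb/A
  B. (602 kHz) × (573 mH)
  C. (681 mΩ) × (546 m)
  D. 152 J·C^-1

B.

Reference: V·A⁻¹ = J·C⁻¹·A⁻¹ = kg·m²·s⁻³·A⁻².
Each option:
  A. Wb·A⁻¹ = V·s·A⁻¹ = kg·m²·s⁻²·A⁻²
  B. [s⁻¹] · [kg·m²·s⁻²·A⁻²] = kg·m²·s⁻³·A⁻²  ← same
  C. [kg·m²·s⁻³·A⁻²] · [m] = kg·m³·s⁻³·A⁻²
  D. J·C⁻¹ = N·m·(s·A)⁻¹ = kg·m²·s⁻³·A⁻¹
Only B. matches kg·m²·s⁻³·A⁻².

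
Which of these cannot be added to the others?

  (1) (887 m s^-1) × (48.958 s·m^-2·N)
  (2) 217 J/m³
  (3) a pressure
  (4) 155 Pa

In SI base units:
  (1) [m·s⁻¹] · [kg·m⁻¹·s⁻¹] = kg·s⁻²
  (2) J·m⁻³ = N·m·m⁻³ = kg·m⁻¹·s⁻²
  (3) [pressure] = kg·m⁻¹·s⁻²
  (4) Pa = N·m⁻² = kg·m⁻¹·s⁻²
All reduce to kg·m⁻¹·s⁻² except (1), which is kg·s⁻².

(1)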